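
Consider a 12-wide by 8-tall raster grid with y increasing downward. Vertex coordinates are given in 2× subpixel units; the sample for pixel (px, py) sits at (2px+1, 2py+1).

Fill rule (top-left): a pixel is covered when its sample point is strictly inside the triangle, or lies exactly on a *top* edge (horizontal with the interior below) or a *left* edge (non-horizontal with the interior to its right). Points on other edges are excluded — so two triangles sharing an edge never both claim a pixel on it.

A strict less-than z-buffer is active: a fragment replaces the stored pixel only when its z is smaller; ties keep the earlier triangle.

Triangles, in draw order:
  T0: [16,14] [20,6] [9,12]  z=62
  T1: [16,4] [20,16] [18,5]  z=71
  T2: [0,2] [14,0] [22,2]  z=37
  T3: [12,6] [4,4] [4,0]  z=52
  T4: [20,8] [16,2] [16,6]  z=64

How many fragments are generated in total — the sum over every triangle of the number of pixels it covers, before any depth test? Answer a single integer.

T0:
  2·area = 64  (B↔C swapped to make it positive)
  edge (16, 14)→(9, 12): d=(-7,-2) top-left  bias=+0
  edge (9, 12)→(20, 6): d=(11,-6) top-left  bias=+0
  edge (20, 6)→(16, 14): d=(-4,8) right/bottom  bias=-1
    (9,3)@(19, 7): e=[55,5,4] → #
    (10,3)@(21, 7): e=[59,17,-12] → ·
    (7,4)@(15, 9): e=[33,3,28] → #
    (8,4)@(17, 9): e=[37,15,12] → #
    (9,4)@(19, 9): e=[41,27,-4] → ·
    (5,5)@(11, 11): e=[11,1,52] → #
    (6,5)@(13, 11): e=[15,13,36] → #
    (9,5)@(19, 11): e=[27,49,-12] → ·
    (5,6)@(11, 13): e=[-3,23,44] → ·
    (6,6)@(13, 13): e=[1,35,28] → #
    (8,6)@(17, 13): e=[9,59,-4] → ·
    (6,7)@(13, 15): e=[-13,57,20] → ·
  covered (9 px):
    · · · · · · · · · · · ·
    · · · · · · · · · · · ·
    · · · · · · · · · · · ·
    · · · · · · · · · # · ·
    · · · · · · · # # · · ·
    · · · · · # # # # · · ·
    · · · · · · # # · · · ·
    · · · · · · · · · · · ·
T1:
  2·area = 20  (B↔C swapped to make it positive)
  edge (16, 4)→(18, 5): d=(2,1) right/bottom  bias=-1
  edge (18, 5)→(20, 16): d=(2,11) right/bottom  bias=-1
  edge (20, 16)→(16, 4): d=(-4,-12) top-left  bias=+0
    (7,0)@(15, 1): e=[-5,25,0] → ·  [on edge]
    (8,2)@(17, 5): e=[1,11,8] → #
    (9,2)@(19, 5): e=[-1,-11,32] → ·
    (8,3)@(17, 7): e=[5,15,0] → #  [on edge]
    (9,3)@(19, 7): e=[3,-7,24] → ·
    (8,4)@(17, 9): e=[9,19,-8] → ·
    (9,5)@(19, 11): e=[11,1,8] → #
    (10,5)@(21, 11): e=[9,-21,32] → ·
    (9,6)@(19, 13): e=[15,5,0] → #  [on edge]
    (10,6)@(21, 13): e=[13,-17,24] → ·
    (9,7)@(19, 15): e=[19,9,-8] → ·
  covered (4 px):
    · · · · · · · · · · · ·
    · · · · · · · · · · · ·
    · · · · · · · · # · · ·
    · · · · · · · · # · · ·
    · · · · · · · · · · · ·
    · · · · · · · · · # · ·
    · · · · · · · · · # · ·
    · · · · · · · · · · · ·
T2:
  2·area = 44
  edge (0, 2)→(14, 0): d=(14,-2) top-left  bias=+0
  edge (14, 0)→(22, 2): d=(8,2) right/bottom  bias=-1
  edge (22, 2)→(0, 2): d=(-22,0) right/bottom  bias=-1
    (3,0)@(7, 1): e=[0,22,22] → #  [on edge]
    (4,0)@(9, 1): e=[4,18,22] → #
    (5,0)@(11, 1): e=[8,14,22] → #
    (6,0)@(13, 1): e=[12,10,22] → #
    (7,0)@(15, 1): e=[16,6,22] → #
    (8,0)@(17, 1): e=[20,2,22] → #
    (9,0)@(19, 1): e=[24,-2,22] → ·
    (3,1)@(7, 3): e=[28,38,-22] → ·
    (4,1)@(9, 3): e=[32,34,-22] → ·
    (5,1)@(11, 3): e=[36,30,-22] → ·
    (6,1)@(13, 3): e=[40,26,-22] → ·
    (7,1)@(15, 3): e=[44,22,-22] → ·
  covered (6 px):
    · · · # # # # # # · · ·
    · · · · · · · · · · · ·
    · · · · · · · · · · · ·
    · · · · · · · · · · · ·
    · · · · · · · · · · · ·
    · · · · · · · · · · · ·
    · · · · · · · · · · · ·
    · · · · · · · · · · · ·
T3:
  2·area = 32
  edge (12, 6)→(4, 4): d=(-8,-2) top-left  bias=+0
  edge (4, 4)→(4, 0): d=(0,-4) top-left  bias=+0
  edge (4, 0)→(12, 6): d=(8,6) right/bottom  bias=-1
    (2,0)@(5, 1): e=[26,4,2] → #
    (3,0)@(7, 1): e=[30,12,-10] → ·
    (2,1)@(5, 3): e=[10,4,18] → #
    (3,1)@(7, 3): e=[14,12,6] → #
    (4,1)@(9, 3): e=[18,20,-6] → ·
    (2,2)@(5, 5): e=[-6,4,34] → ·
    (3,2)@(7, 5): e=[-2,12,22] → ·
    (4,2)@(9, 5): e=[2,20,10] → #
    (5,2)@(11, 5): e=[6,28,-2] → ·
    (4,3)@(9, 7): e=[-14,20,26] → ·
  covered (4 px):
    · · # · · · · · · · · ·
    · · # # · · · · · · · ·
    · · · · # · · · · · · ·
    · · · · · · · · · · · ·
    · · · · · · · · · · · ·
    · · · · · · · · · · · ·
    · · · · · · · · · · · ·
    · · · · · · · · · · · ·
T4:
  2·area = 16  (B↔C swapped to make it positive)
  edge (20, 8)→(16, 6): d=(-4,-2) top-left  bias=+0
  edge (16, 6)→(16, 2): d=(0,-4) top-left  bias=+0
  edge (16, 2)→(20, 8): d=(4,6) right/bottom  bias=-1
    (8,2)@(17, 5): e=[6,4,6] → #
    (9,2)@(19, 5): e=[10,12,-6] → ·
    (8,3)@(17, 7): e=[-2,4,14] → ·
    (9,3)@(19, 7): e=[2,12,2] → #
    (10,3)@(21, 7): e=[6,20,-10] → ·
    (9,4)@(19, 9): e=[-6,12,10] → ·
  covered (2 px):
    · · · · · · · · · · · ·
    · · · · · · · · · · · ·
    · · · · · · · · # · · ·
    · · · · · · · · · # · ·
    · · · · · · · · · · · ·
    · · · · · · · · · · · ·
    · · · · · · · · · · · ·
    · · · · · · · · · · · ·

Result: 25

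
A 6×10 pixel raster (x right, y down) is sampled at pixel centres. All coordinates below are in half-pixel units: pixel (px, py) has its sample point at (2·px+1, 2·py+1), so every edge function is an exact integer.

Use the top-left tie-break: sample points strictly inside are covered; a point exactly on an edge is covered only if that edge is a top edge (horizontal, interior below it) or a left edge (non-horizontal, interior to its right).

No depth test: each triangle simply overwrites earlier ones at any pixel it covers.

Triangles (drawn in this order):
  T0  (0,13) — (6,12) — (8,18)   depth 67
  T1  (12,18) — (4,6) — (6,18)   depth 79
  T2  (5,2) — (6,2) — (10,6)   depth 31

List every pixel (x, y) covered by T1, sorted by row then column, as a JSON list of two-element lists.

T0:
  2·area = 38
  edge (0, 13)→(6, 12): d=(6,-1) top-left  bias=+0
  edge (6, 12)→(8, 18): d=(2,6) right/bottom  bias=-1
  edge (8, 18)→(0, 13): d=(-8,-5) top-left  bias=+0
    (1,1)@(3, 3): e=[-57,0,95] → ·  [on edge]
    (2,4)@(5, 9): e=[-19,0,57] → ·  [on edge]
    (0,6)@(1, 13): e=[1,32,5] → #
    (1,6)@(3, 13): e=[3,20,15] → #
    (2,6)@(5, 13): e=[5,8,25] → #
    (3,6)@(7, 13): e=[7,-4,35] → ·
    (0,7)@(1, 15): e=[13,36,-11] → ·
    (1,7)@(3, 15): e=[15,24,-1] → ·
    (2,7)@(5, 15): e=[17,12,9] → #
    (3,7)@(7, 15): e=[19,0,19] → ·  [on edge]
    (2,8)@(5, 17): e=[29,16,-7] → ·
    (3,8)@(7, 17): e=[31,4,3] → #
  covered (5 px):
    · · · · · ·
    · · · · · ·
    · · · · · ·
    · · · · · ·
    · · · · · ·
    · · · · · ·
    # # # · · ·
    · · # · · ·
    · · · # · ·
    · · · · · ·
T1:
  2·area = 72  (B↔C swapped to make it positive)
  edge (12, 18)→(6, 18): d=(-6,0) right/bottom  bias=-1
  edge (6, 18)→(4, 6): d=(-2,-12) top-left  bias=+0
  edge (4, 6)→(12, 18): d=(8,12) right/bottom  bias=-1
    (2,4)@(5, 9): e=[54,6,12] → #
    (3,4)@(7, 9): e=[54,30,-12] → ·
    (2,5)@(5, 11): e=[42,2,28] → #
    (3,5)@(7, 11): e=[42,26,4] → #
    (4,5)@(9, 11): e=[42,50,-20] → ·
    (2,6)@(5, 13): e=[30,-2,44] → ·
    (3,6)@(7, 13): e=[30,22,20] → #
    (4,6)@(9, 13): e=[30,46,-4] → ·
    (3,7)@(7, 15): e=[18,18,36] → #
    (4,7)@(9, 15): e=[18,42,12] → #
    (5,7)@(11, 15): e=[18,66,-12] → ·
    (3,8)@(7, 17): e=[6,14,52] → #
  covered (9 px):
    · · · · · ·
    · · · · · ·
    · · · · · ·
    · · · · · ·
    · · # · · ·
    · · # # · ·
    · · · # · ·
    · · · # # ·
    · · · # # #
    · · · · · ·
T2:
  2·area = 4
  edge (5, 2)→(6, 2): d=(1,0) top-left  bias=+0
  edge (6, 2)→(10, 6): d=(4,4) right/bottom  bias=-1
  edge (10, 6)→(5, 2): d=(-5,-4) top-left  bias=+0
    (2,0)@(5, 1): e=[-1,0,5] → ·  [on edge]
    (3,1)@(7, 3): e=[1,0,3] → ·  [on edge]
    (4,2)@(9, 5): e=[3,0,1] → ·  [on edge]
    (5,3)@(11, 7): e=[5,0,-1] → ·  [on edge]
  covered (0 px):
    · · · · · ·
    · · · · · ·
    · · · · · ·
    · · · · · ·
    · · · · · ·
    · · · · · ·
    · · · · · ·
    · · · · · ·
    · · · · · ·
    · · · · · ·

Final: [[2,4],[2,5],[3,5],[3,6],[3,7],[4,7],[3,8],[4,8],[5,8]]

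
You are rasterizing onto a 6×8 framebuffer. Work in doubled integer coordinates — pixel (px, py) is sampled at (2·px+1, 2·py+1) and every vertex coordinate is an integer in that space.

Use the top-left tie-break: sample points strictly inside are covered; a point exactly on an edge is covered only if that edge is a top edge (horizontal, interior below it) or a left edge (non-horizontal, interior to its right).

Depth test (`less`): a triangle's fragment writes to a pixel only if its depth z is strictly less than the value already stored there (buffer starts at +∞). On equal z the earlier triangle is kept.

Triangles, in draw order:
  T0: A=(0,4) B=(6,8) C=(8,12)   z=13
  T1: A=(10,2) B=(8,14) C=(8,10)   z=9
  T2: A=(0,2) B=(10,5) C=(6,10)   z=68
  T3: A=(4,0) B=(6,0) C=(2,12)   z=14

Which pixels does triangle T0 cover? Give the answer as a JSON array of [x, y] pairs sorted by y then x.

T0:
  2·area = 16
  edge (0, 4)→(6, 8): d=(6,4) right/bottom  bias=-1
  edge (6, 8)→(8, 12): d=(2,4) right/bottom  bias=-1
  edge (8, 12)→(0, 4): d=(-8,-8) top-left  bias=+0
    (0,2)@(1, 5): e=[2,14,0] → X  [on edge]
    (1,2)@(3, 5): e=[-6,6,16] → .
    (0,3)@(1, 7): e=[14,18,-16] → .
    (1,3)@(3, 7): e=[6,10,0] → X  [on edge]
    (2,3)@(5, 7): e=[-2,2,16] → .
    (1,4)@(3, 9): e=[18,14,-16] → .
    (2,4)@(5, 9): e=[10,6,0] → X  [on edge]
    (3,4)@(7, 9): e=[2,-2,16] → .
    (2,5)@(5, 11): e=[22,10,-16] → .
    (3,5)@(7, 11): e=[14,2,0] → X  [on edge]
    (4,5)@(9, 11): e=[6,-6,16] → .
    (3,6)@(7, 13): e=[26,6,-16] → .
    (4,6)@(9, 13): e=[18,-2,0] → .  [on edge]
    (5,7)@(11, 15): e=[22,-6,0] → .  [on edge]
  covered (4 px):
    . . . . . .
    . . . . . .
    X . . . . .
    . X . . . .
    . . X . . .
    . . . X . .
    . . . . . .
    . . . . . .
T1:
  2·area = 8
  edge (10, 2)→(8, 14): d=(-2,12) right/bottom  bias=-1
  edge (8, 14)→(8, 10): d=(0,-4) top-left  bias=+0
  edge (8, 10)→(10, 2): d=(2,-8) top-left  bias=+0
    (4,3)@(9, 7): e=[2,4,2] → X
    (5,3)@(11, 7): e=[-22,12,18] → .
    (4,4)@(9, 9): e=[-2,4,6] → .
  covered (1 px):
    . . . . . .
    . . . . . .
    . . . . . .
    . . . . X .
    . . . . . .
    . . . . . .
    . . . . . .
    . . . . . .
T2:
  2·area = 62
  edge (0, 2)→(10, 5): d=(10,3) right/bottom  bias=-1
  edge (10, 5)→(6, 10): d=(-4,5) right/bottom  bias=-1
  edge (6, 10)→(0, 2): d=(-6,-8) top-left  bias=+0
    (0,1)@(1, 3): e=[7,53,2] → X
    (1,1)@(3, 3): e=[1,43,18] → X
    (2,1)@(5, 3): e=[-5,33,34] → .
    (0,2)@(1, 5): e=[27,45,-10] → .
    (1,2)@(3, 5): e=[21,35,6] → X
    (2,2)@(5, 5): e=[15,25,22] → X
    (3,2)@(7, 5): e=[9,15,38] → X
    (4,2)@(9, 5): e=[3,5,54] → X
    (5,2)@(11, 5): e=[-3,-5,70] → .
    (1,3)@(3, 7): e=[41,27,-6] → .
    (2,3)@(5, 7): e=[35,17,10] → X
    (4,3)@(9, 7): e=[23,-3,42] → .
  covered (8 px):
    . . . . . .
    X X . . . .
    . X X X X .
    . . X X . .
    . . . . . .
    . . . . . .
    . . . . . .
    . . . . . .
T3:
  2·area = 24
  edge (4, 0)→(6, 0): d=(2,0) top-left  bias=+0
  edge (6, 0)→(2, 12): d=(-4,12) right/bottom  bias=-1
  edge (2, 12)→(4, 0): d=(2,-12) top-left  bias=+0
    (2,0)@(5, 1): e=[2,8,14] → X
    (3,0)@(7, 1): e=[2,-16,38] → .
    (2,1)@(5, 3): e=[6,0,18] → .  [on edge]
    (1,3)@(3, 7): e=[14,8,2] → X
    (2,3)@(5, 7): e=[14,-16,26] → .
    (1,4)@(3, 9): e=[18,0,6] → .  [on edge]
    (0,7)@(1, 15): e=[30,0,-6] → .  [on edge]
  covered (2 px):
    . . X . . .
    . . . . . .
    . . . . . .
    . X . . . .
    . . . . . .
    . . . . . .
    . . . . . .
    . . . . . .

Result: [[0,2],[1,3],[2,4],[3,5]]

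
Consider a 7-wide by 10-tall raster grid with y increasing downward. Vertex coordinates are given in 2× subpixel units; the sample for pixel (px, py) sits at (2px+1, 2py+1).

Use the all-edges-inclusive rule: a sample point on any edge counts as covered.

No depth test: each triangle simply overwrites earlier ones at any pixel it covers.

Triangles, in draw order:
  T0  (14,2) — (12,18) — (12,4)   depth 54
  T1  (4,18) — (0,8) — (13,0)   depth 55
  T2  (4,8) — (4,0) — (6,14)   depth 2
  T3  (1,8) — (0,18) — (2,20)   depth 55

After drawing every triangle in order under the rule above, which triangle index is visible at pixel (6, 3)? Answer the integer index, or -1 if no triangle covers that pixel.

T0:
  2·area = 28
  edge (14, 2)→(12, 18): d=(-2,16) inclusive
  edge (12, 18)→(12, 4): d=(0,-14) inclusive
  edge (12, 4)→(14, 2): d=(2,-2) inclusive
    (6,1)@(13, 3): e=[14,14,0] → X  [on edge]
    (5,2)@(11, 5): e=[42,-14,0] → .  [on edge]
    (6,2)@(13, 5): e=[10,14,4] → X
    (4,3)@(9, 7): e=[70,-42,0] → .  [on edge]
    (6,3)@(13, 7): e=[6,14,8] → X
    (3,4)@(7, 9): e=[98,-70,0] → .  [on edge]
    (6,4)@(13, 9): e=[2,14,12] → X
    (2,5)@(5, 11): e=[126,-98,0] → .  [on edge]
    (6,5)@(13, 11): e=[-2,14,16] → .
    (1,6)@(3, 13): e=[154,-126,0] → .  [on edge]
    (0,7)@(1, 15): e=[182,-154,0] → .  [on edge]
  covered (4 px):
    . . . . . . .
    . . . . . . X
    . . . . . . X
    . . . . . . X
    . . . . . . X
    . . . . . . .
    . . . . . . .
    . . . . . . .
    . . . . . . .
    . . . . . . .
T1:
  2·area = 162
  edge (4, 18)→(0, 8): d=(-4,-10) inclusive
  edge (0, 8)→(13, 0): d=(13,-8) inclusive
  edge (13, 0)→(4, 18): d=(-9,18) inclusive
    (4,1)@(9, 3): e=[110,7,45] → X
    (5,1)@(11, 3): e=[130,23,9] → X
    (6,1)@(13, 3): e=[150,39,-27] → .
    (2,2)@(5, 5): e=[62,1,99] → X
    (3,2)@(7, 5): e=[82,17,63] → X
    (5,2)@(11, 5): e=[122,49,-9] → .
    (1,3)@(3, 7): e=[34,11,117] → X
    (5,3)@(11, 7): e=[114,75,-27] → .
    (0,4)@(1, 9): e=[6,21,135] → X
    (4,4)@(9, 9): e=[86,85,-9] → .
    (0,5)@(1, 11): e=[-2,47,117] → .
    (1,5)@(3, 11): e=[18,63,81] → X
  covered (20 px):
    . . . . . . .
    . . . . X X .
    . . X X X . .
    . X X X X . .
    X X X X . . .
    . X X X . . .
    . X X . . . .
    . X X . . . .
    . . . . . . .
    . . . . . . .
T2:
  2·area = 16
  edge (4, 8)→(4, 0): d=(0,-8) inclusive
  edge (4, 0)→(6, 14): d=(2,14) inclusive
  edge (6, 14)→(4, 8): d=(-2,-6) inclusive
    (1,2)@(3, 5): e=[-8,24,0] → .  [on edge]
    (2,3)@(5, 7): e=[8,0,8] → X  [on edge]
    (3,3)@(7, 7): e=[24,-28,20] → .
    (2,4)@(5, 9): e=[8,4,4] → X
    (3,4)@(7, 9): e=[24,-24,16] → .
    (2,5)@(5, 11): e=[8,8,0] → X  [on edge]
    (3,5)@(7, 11): e=[24,-20,12] → .
    (2,6)@(5, 13): e=[8,12,-4] → .
    (3,8)@(7, 17): e=[24,-8,0] → .  [on edge]
  covered (3 px):
    . . . . . . .
    . . . . . . .
    . . . . . . .
    . . X . . . .
    . . X . . . .
    . . X . . . .
    . . . . . . .
    . . . . . . .
    . . . . . . .
    . . . . . . .
T3:
  2·area = 22  (B↔C swapped to make it positive)
  edge (1, 8)→(2, 20): d=(1,12) inclusive
  edge (2, 20)→(0, 18): d=(-2,-2) inclusive
  edge (0, 18)→(1, 8): d=(1,-10) inclusive
    (0,4)@(1, 9): e=[1,20,1] → X
    (1,4)@(3, 9): e=[-23,24,21] → .
    (0,5)@(1, 11): e=[3,16,3] → X
    (1,5)@(3, 11): e=[-21,20,23] → .
    (0,6)@(1, 13): e=[5,12,5] → X
    (1,6)@(3, 13): e=[-19,16,25] → .
    (0,7)@(1, 15): e=[7,8,7] → X
    (1,7)@(3, 15): e=[-17,12,27] → .
    (0,8)@(1, 17): e=[9,4,9] → X
    (1,8)@(3, 17): e=[-15,8,29] → .
    (0,9)@(1, 19): e=[11,0,11] → X  [on edge]
    (1,9)@(3, 19): e=[-13,4,31] → .
  covered (6 px):
    . . . . . . .
    . . . . . . .
    . . . . . . .
    . . . . . . .
    X . . . . . .
    X . . . . . .
    X . . . . . .
    X . . . . . .
    X . . . . . .
    X . . . . . .

Z-buffer (winner per pixel, '.' = empty):
  . . . . . . .
  . . . . 1 1 0
  . . 1 1 1 . 0
  . 1 2 1 1 . 0
  3 1 2 1 . . 0
  3 1 2 1 . . .
  3 1 1 . . . .
  3 1 1 . . . .
  3 . . . . . .
  3 . . . . . .

Final: 0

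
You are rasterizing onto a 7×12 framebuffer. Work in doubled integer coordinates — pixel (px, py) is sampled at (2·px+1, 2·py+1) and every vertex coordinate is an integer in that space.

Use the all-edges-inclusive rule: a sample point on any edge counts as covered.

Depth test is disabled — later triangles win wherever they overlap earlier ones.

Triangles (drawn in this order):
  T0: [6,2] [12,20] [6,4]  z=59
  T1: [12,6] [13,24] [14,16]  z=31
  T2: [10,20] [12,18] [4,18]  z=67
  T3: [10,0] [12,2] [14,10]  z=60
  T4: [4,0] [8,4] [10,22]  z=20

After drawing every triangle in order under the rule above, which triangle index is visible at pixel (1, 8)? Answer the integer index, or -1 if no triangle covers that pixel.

T0:
  2·area = 12
  edge (6, 2)→(12, 20): d=(6,18) inclusive
  edge (12, 20)→(6, 4): d=(-6,-16) inclusive
  edge (6, 4)→(6, 2): d=(0,-2) inclusive
    (3,2)@(7, 5): e=[0,10,2] → #  [on edge]
    (4,2)@(9, 5): e=[-36,42,6] → ·
    (3,3)@(7, 7): e=[12,-2,2] → ·
    (4,5)@(9, 11): e=[0,6,6] → #  [on edge]
    (5,5)@(11, 11): e=[-36,38,10] → ·
    (4,6)@(9, 13): e=[12,-6,6] → ·
    (5,8)@(11, 17): e=[0,2,10] → #  [on edge]
    (6,8)@(13, 17): e=[-36,34,14] → ·
    (5,9)@(11, 19): e=[12,-10,10] → ·
    (6,11)@(13, 23): e=[0,-2,14] → ·  [on edge]
  covered (3 px):
    · · · · · · ·
    · · · · · · ·
    · · · # · · ·
    · · · · · · ·
    · · · · · · ·
    · · · · # · ·
    · · · · · · ·
    · · · · · · ·
    · · · · · # ·
    · · · · · · ·
    · · · · · · ·
    · · · · · · ·
T1:
  2·area = 26  (B↔C swapped to make it positive)
  edge (12, 6)→(14, 16): d=(2,10) inclusive
  edge (14, 16)→(13, 24): d=(-1,8) inclusive
  edge (13, 24)→(12, 6): d=(-1,-18) inclusive
    (5,0)@(11, 1): e=[0,39,-13] → ·  [on edge]
    (6,5)@(13, 11): e=[0,13,13] → #  [on edge]
    (6,6)@(13, 13): e=[4,11,11] → #
    (6,7)@(13, 15): e=[8,9,9] → #
    (6,8)@(13, 17): e=[12,7,7] → #
    (6,9)@(13, 19): e=[16,5,5] → #
    (6,10)@(13, 21): e=[20,3,3] → #
    (6,11)@(13, 23): e=[24,1,1] → #
  covered (7 px):
    · · · · · · ·
    · · · · · · ·
    · · · · · · ·
    · · · · · · ·
    · · · · · · ·
    · · · · · · #
    · · · · · · #
    · · · · · · #
    · · · · · · #
    · · · · · · #
    · · · · · · #
    · · · · · · #
T2:
  2·area = 16  (B↔C swapped to make it positive)
  edge (10, 20)→(4, 18): d=(-6,-2) inclusive
  edge (4, 18)→(12, 18): d=(8,0) inclusive
  edge (12, 18)→(10, 20): d=(-2,2) inclusive
    (0,8)@(1, 17): e=[0,-8,24] → ·  [on edge]
    (6,8)@(13, 17): e=[24,-8,0] → ·  [on edge]
    (3,9)@(7, 19): e=[0,8,8] → #  [on edge]
    (4,9)@(9, 19): e=[4,8,4] → #
    (5,9)@(11, 19): e=[8,8,0] → #  [on edge]
    (6,9)@(13, 19): e=[12,8,-4] → ·
    (3,10)@(7, 21): e=[-12,24,4] → ·
    (4,10)@(9, 21): e=[-8,24,0] → ·  [on edge]
    (5,10)@(11, 21): e=[-4,24,-4] → ·
    (6,10)@(13, 21): e=[0,24,-8] → ·  [on edge]
    (3,11)@(7, 23): e=[-24,40,0] → ·  [on edge]
  covered (3 px):
    · · · · · · ·
    · · · · · · ·
    · · · · · · ·
    · · · · · · ·
    · · · · · · ·
    · · · · · · ·
    · · · · · · ·
    · · · · · · ·
    · · · · · · ·
    · · · # # # ·
    · · · · · · ·
    · · · · · · ·
T3:
  2·area = 12
  edge (10, 0)→(12, 2): d=(2,2) inclusive
  edge (12, 2)→(14, 10): d=(2,8) inclusive
  edge (14, 10)→(10, 0): d=(-4,-10) inclusive
    (5,0)@(11, 1): e=[0,6,6] → #  [on edge]
    (6,0)@(13, 1): e=[-4,-10,26] → ·
    (5,1)@(11, 3): e=[4,10,-2] → ·
    (6,1)@(13, 3): e=[0,-6,18] → ·  [on edge]
    (6,3)@(13, 7): e=[8,2,2] → #
    (6,4)@(13, 9): e=[12,6,-6] → ·
  covered (2 px):
    · · · · · # ·
    · · · · · · ·
    · · · · · · ·
    · · · · · · #
    · · · · · · ·
    · · · · · · ·
    · · · · · · ·
    · · · · · · ·
    · · · · · · ·
    · · · · · · ·
    · · · · · · ·
    · · · · · · ·
T4:
  2·area = 64
  edge (4, 0)→(8, 4): d=(4,4) inclusive
  edge (8, 4)→(10, 22): d=(2,18) inclusive
  edge (10, 22)→(4, 0): d=(-6,-22) inclusive
    (2,0)@(5, 1): e=[0,48,16] → #  [on edge]
    (3,0)@(7, 1): e=[-8,12,60] → ·
    (2,1)@(5, 3): e=[8,52,4] → #
    (3,1)@(7, 3): e=[0,16,48] → #  [on edge]
    (4,1)@(9, 3): e=[-8,-20,92] → ·
    (2,2)@(5, 5): e=[16,56,-8] → ·
    (3,2)@(7, 5): e=[8,20,36] → #
    (4,2)@(9, 5): e=[0,-16,80] → ·  [on edge]
    (3,3)@(7, 7): e=[16,24,24] → #
    (4,3)@(9, 7): e=[8,-12,68] → ·
    (5,3)@(11, 7): e=[0,-48,112] → ·  [on edge]
    (3,4)@(7, 9): e=[24,28,12] → #
    (6,4)@(13, 9): e=[0,-80,144] → ·  [on edge]
    (3,5)@(7, 11): e=[32,32,0] → #  [on edge]
    (4,6)@(9, 13): e=[32,0,32] → #  [on edge]
  covered (10 px):
    · · # · · · ·
    · · # # · · ·
    · · · # · · ·
    · · · # · · ·
    · · · # · · ·
    · · · # · · ·
    · · · · # · ·
    · · · · # · ·
    · · · · # · ·
    · · · · · · ·
    · · · · · · ·
    · · · · · · ·

Z-buffer (winner per pixel, '.' = empty):
  . . 4 . . 3 .
  . . 4 4 . . .
  . . . 4 . . .
  . . . 4 . . 3
  . . . 4 . . .
  . . . 4 0 . 1
  . . . . 4 . 1
  . . . . 4 . 1
  . . . . 4 0 1
  . . . 2 2 2 1
  . . . . . . 1
  . . . . . . 1

Answer: -1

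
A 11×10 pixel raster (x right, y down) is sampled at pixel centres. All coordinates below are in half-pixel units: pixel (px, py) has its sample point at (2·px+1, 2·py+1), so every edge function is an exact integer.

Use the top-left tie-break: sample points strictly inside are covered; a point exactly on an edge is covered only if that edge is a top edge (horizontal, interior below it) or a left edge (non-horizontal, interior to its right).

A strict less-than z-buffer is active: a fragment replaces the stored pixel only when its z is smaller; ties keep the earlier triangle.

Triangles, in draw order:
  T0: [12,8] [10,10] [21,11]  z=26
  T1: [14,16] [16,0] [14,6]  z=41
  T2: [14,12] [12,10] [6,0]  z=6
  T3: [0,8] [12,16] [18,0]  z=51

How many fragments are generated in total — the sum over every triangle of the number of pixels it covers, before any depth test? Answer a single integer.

T0:
  2·area = 24  (B↔C swapped to make it positive)
  edge (12, 8)→(21, 11): d=(9,3) right/bottom  bias=-1
  edge (21, 11)→(10, 10): d=(-11,-1) top-left  bias=+0
  edge (10, 10)→(12, 8): d=(2,-2) top-left  bias=+0
    (9,0)@(19, 1): e=[-84,108,0] → ·  [on edge]
    (8,1)@(17, 3): e=[-60,84,0] → ·  [on edge]
    (1,2)@(3, 5): e=[0,48,-24] → ·  [on edge]
    (7,2)@(15, 5): e=[-36,60,0] → ·  [on edge]
    (4,3)@(9, 7): e=[0,32,-8] → ·  [on edge]
    (6,3)@(13, 7): e=[-12,36,0] → ·  [on edge]
    (5,4)@(11, 9): e=[12,12,0] → █  [on edge]
    (6,4)@(13, 9): e=[6,14,4] → █
    (7,4)@(15, 9): e=[0,16,8] → ·  [on edge]
    (4,5)@(9, 11): e=[36,-12,0] → ·  [on edge]
    (5,5)@(11, 11): e=[30,-10,4] → ·
    (6,5)@(13, 11): e=[24,-8,8] → ·
    (10,5)@(21, 11): e=[0,0,24] → ·  [on edge]
    (3,6)@(7, 13): e=[60,-36,0] → ·  [on edge]
    (2,7)@(5, 15): e=[84,-60,0] → ·  [on edge]
    (1,8)@(3, 17): e=[108,-84,0] → ·  [on edge]
    (0,9)@(1, 19): e=[132,-108,0] → ·  [on edge]
  covered (2 px):
    · · · · · · · · · · ·
    · · · · · · · · · · ·
    · · · · · · · · · · ·
    · · · · · · · · · · ·
    · · · · · █ █ · · · ·
    · · · · · · · · · · ·
    · · · · · · · · · · ·
    · · · · · · · · · · ·
    · · · · · · · · · · ·
    · · · · · · · · · · ·
T1:
  2·area = 20  (B↔C swapped to make it positive)
  edge (14, 16)→(14, 6): d=(0,-10) top-left  bias=+0
  edge (14, 6)→(16, 0): d=(2,-6) top-left  bias=+0
  edge (16, 0)→(14, 16): d=(-2,16) right/bottom  bias=-1
    (7,1)@(15, 3): e=[10,0,10] → █  [on edge]
    (8,1)@(17, 3): e=[30,12,-22] → ·
    (7,2)@(15, 5): e=[10,4,6] → █
    (8,2)@(17, 5): e=[30,16,-26] → ·
    (7,3)@(15, 7): e=[10,8,2] → █
    (8,3)@(17, 7): e=[30,20,-30] → ·
    (6,4)@(13, 9): e=[-10,0,30] → ·  [on edge]
    (7,4)@(15, 9): e=[10,12,-2] → ·
    (5,7)@(11, 15): e=[-30,0,50] → ·  [on edge]
  covered (3 px):
    · · · · · · · · · · ·
    · · · · · · · █ · · ·
    · · · · · · · █ · · ·
    · · · · · · · █ · · ·
    · · · · · · · · · · ·
    · · · · · · · · · · ·
    · · · · · · · · · · ·
    · · · · · · · · · · ·
    · · · · · · · · · · ·
    · · · · · · · · · · ·
T2:
  2·area = 8
  edge (14, 12)→(12, 10): d=(-2,-2) top-left  bias=+0
  edge (12, 10)→(6, 0): d=(-6,-10) top-left  bias=+0
  edge (6, 0)→(14, 12): d=(8,12) right/bottom  bias=-1
    (1,0)@(3, 1): e=[0,-36,44] → ·  [on edge]
    (2,1)@(5, 3): e=[0,-28,36] → ·  [on edge]
    (3,2)@(7, 5): e=[0,-20,28] → ·  [on edge]
    (4,2)@(9, 5): e=[4,0,4] → █  [on edge]
    (5,2)@(11, 5): e=[8,20,-20] → ·
    (4,3)@(9, 7): e=[0,-12,20] → ·  [on edge]
    (5,4)@(11, 9): e=[0,-4,12] → ·  [on edge]
    (6,5)@(13, 11): e=[0,4,4] → █  [on edge]
    (7,5)@(15, 11): e=[4,24,-20] → ·
    (6,6)@(13, 13): e=[-4,-8,20] → ·
    (7,6)@(15, 13): e=[0,12,-4] → ·  [on edge]
    (7,7)@(15, 15): e=[-4,0,12] → ·  [on edge]
    (8,7)@(17, 15): e=[0,20,-12] → ·  [on edge]
    (9,8)@(19, 17): e=[0,28,-20] → ·  [on edge]
    (10,9)@(21, 19): e=[0,36,-28] → ·  [on edge]
  covered (2 px):
    · · · · · · · · · · ·
    · · · · · · · · · · ·
    · · · · █ · · · · · ·
    · · · · · · · · · · ·
    · · · · · · · · · · ·
    · · · · · · █ · · · ·
    · · · · · · · · · · ·
    · · · · · · · · · · ·
    · · · · · · · · · · ·
    · · · · · · · · · · ·
T3:
  2·area = 240  (B↔C swapped to make it positive)
  edge (0, 8)→(18, 0): d=(18,-8) top-left  bias=+0
  edge (18, 0)→(12, 16): d=(-6,16) right/bottom  bias=-1
  edge (12, 16)→(0, 8): d=(-12,-8) top-left  bias=+0
    (8,0)@(17, 1): e=[10,10,220] → █
    (9,0)@(19, 1): e=[26,-22,236] → ·
    (6,1)@(13, 3): e=[14,62,164] → █
    (7,1)@(15, 3): e=[30,30,180] → █
    (8,1)@(17, 3): e=[46,-2,196] → ·
    (3,2)@(7, 5): e=[2,146,92] → █
    (4,2)@(9, 5): e=[18,114,108] → █
    (5,2)@(11, 5): e=[34,82,124] → █
    (8,2)@(17, 5): e=[82,-14,172] → ·
    (1,3)@(3, 7): e=[6,198,36] → █
    (2,3)@(5, 7): e=[22,166,52] → █
    (8,3)@(17, 7): e=[118,-26,148] → ·
  covered (30 px):
    · · · · · · · · █ · ·
    · · · · · · █ █ · · ·
    · · · █ █ █ █ █ · · ·
    · █ █ █ █ █ █ █ · · ·
    · █ █ █ █ █ █ · · · ·
    · · █ █ █ █ █ · · · ·
    · · · · █ █ █ · · · ·
    · · · · · █ · · · · ·
    · · · · · · · · · · ·
    · · · · · · · · · · ·

Result: 37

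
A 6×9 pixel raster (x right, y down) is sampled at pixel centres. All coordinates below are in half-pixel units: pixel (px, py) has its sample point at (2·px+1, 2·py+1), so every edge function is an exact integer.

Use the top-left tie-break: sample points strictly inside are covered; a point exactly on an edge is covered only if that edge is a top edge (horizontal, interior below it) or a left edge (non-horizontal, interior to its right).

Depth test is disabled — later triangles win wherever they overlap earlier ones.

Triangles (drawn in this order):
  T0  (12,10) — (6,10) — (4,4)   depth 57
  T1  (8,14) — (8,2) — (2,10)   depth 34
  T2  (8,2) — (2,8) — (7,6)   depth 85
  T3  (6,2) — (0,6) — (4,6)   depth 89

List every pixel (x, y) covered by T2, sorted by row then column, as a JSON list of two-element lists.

T0:
  2·area = 36
  edge (12, 10)→(6, 10): d=(-6,0) right/bottom  bias=-1
  edge (6, 10)→(4, 4): d=(-2,-6) top-left  bias=+0
  edge (4, 4)→(12, 10): d=(8,6) right/bottom  bias=-1
    (1,0)@(3, 1): e=[54,0,-18] → ·  [on edge]
    (2,2)@(5, 5): e=[30,4,2] → █
    (3,2)@(7, 5): e=[30,16,-10] → ·
    (2,3)@(5, 7): e=[18,0,18] → █  [on edge]
    (3,3)@(7, 7): e=[18,12,6] → █
    (4,3)@(9, 7): e=[18,24,-6] → ·
    (2,4)@(5, 9): e=[6,-4,34] → ·
    (3,4)@(7, 9): e=[6,8,22] → █
    (4,4)@(9, 9): e=[6,20,10] → █
    (5,4)@(11, 9): e=[6,32,-2] → ·
    (3,5)@(7, 11): e=[-6,4,38] → ·
    (4,5)@(9, 11): e=[-6,16,26] → ·
    (3,6)@(7, 13): e=[-18,0,54] → ·  [on edge]
  covered (5 px):
    · · · · · ·
    · · · · · ·
    · · █ · · ·
    · · █ █ · ·
    · · · █ █ ·
    · · · · · ·
    · · · · · ·
    · · · · · ·
    · · · · · ·
T1:
  2·area = 72  (B↔C swapped to make it positive)
  edge (8, 14)→(2, 10): d=(-6,-4) top-left  bias=+0
  edge (2, 10)→(8, 2): d=(6,-8) top-left  bias=+0
  edge (8, 2)→(8, 14): d=(0,12) right/bottom  bias=-1
    (3,2)@(7, 5): e=[50,10,12] → █
    (4,2)@(9, 5): e=[58,26,-12] → ·
    (2,3)@(5, 7): e=[30,6,36] → █
    (4,3)@(9, 7): e=[46,38,-12] → ·
    (1,4)@(3, 9): e=[10,2,60] → █
    (4,4)@(9, 9): e=[34,50,-12] → ·
    (1,5)@(3, 11): e=[-2,14,60] → ·
    (2,5)@(5, 11): e=[6,30,36] → █
    (4,5)@(9, 11): e=[22,62,-12] → ·
    (2,6)@(5, 13): e=[-6,42,36] → ·
    (3,6)@(7, 13): e=[2,58,12] → █
    (4,6)@(9, 13): e=[10,74,-12] → ·
  covered (9 px):
    · · · · · ·
    · · · · · ·
    · · · █ · ·
    · · █ █ · ·
    · █ █ █ · ·
    · · █ █ · ·
    · · · █ · ·
    · · · · · ·
    · · · · · ·
T2:
  2·area = 18  (B↔C swapped to make it positive)
  edge (8, 2)→(7, 6): d=(-1,4) right/bottom  bias=-1
  edge (7, 6)→(2, 8): d=(-5,2) right/bottom  bias=-1
  edge (2, 8)→(8, 2): d=(6,-6) top-left  bias=+0
    (4,0)@(9, 1): e=[-3,21,0] → ·  [on edge]
    (3,1)@(7, 3): e=[3,15,0] → █  [on edge]
    (4,1)@(9, 3): e=[-5,11,12] → ·
    (2,2)@(5, 5): e=[9,9,0] → █  [on edge]
    (4,2)@(9, 5): e=[-7,1,24] → ·
    (1,3)@(3, 7): e=[15,3,0] → █  [on edge]
    (2,3)@(5, 7): e=[7,-1,12] → ·
    (3,3)@(7, 7): e=[-1,-5,24] → ·
    (0,4)@(1, 9): e=[21,-3,0] → ·  [on edge]
    (1,4)@(3, 9): e=[13,-7,12] → ·
  covered (4 px):
    · · · · · ·
    · · · █ · ·
    · · █ █ · ·
    · █ · · · ·
    · · · · · ·
    · · · · · ·
    · · · · · ·
    · · · · · ·
    · · · · · ·
T3:
  2·area = 16  (B↔C swapped to make it positive)
  edge (6, 2)→(4, 6): d=(-2,4) right/bottom  bias=-1
  edge (4, 6)→(0, 6): d=(-4,0) right/bottom  bias=-1
  edge (0, 6)→(6, 2): d=(6,-4) top-left  bias=+0
    (2,1)@(5, 3): e=[2,12,2] → █
    (3,1)@(7, 3): e=[-6,12,10] → ·
    (1,2)@(3, 5): e=[6,4,6] → █
    (2,2)@(5, 5): e=[-2,4,14] → ·
    (1,3)@(3, 7): e=[2,-4,18] → ·
  covered (2 px):
    · · · · · ·
    · · █ · · ·
    · █ · · · ·
    · · · · · ·
    · · · · · ·
    · · · · · ·
    · · · · · ·
    · · · · · ·
    · · · · · ·

Answer: [[3,1],[2,2],[3,2],[1,3]]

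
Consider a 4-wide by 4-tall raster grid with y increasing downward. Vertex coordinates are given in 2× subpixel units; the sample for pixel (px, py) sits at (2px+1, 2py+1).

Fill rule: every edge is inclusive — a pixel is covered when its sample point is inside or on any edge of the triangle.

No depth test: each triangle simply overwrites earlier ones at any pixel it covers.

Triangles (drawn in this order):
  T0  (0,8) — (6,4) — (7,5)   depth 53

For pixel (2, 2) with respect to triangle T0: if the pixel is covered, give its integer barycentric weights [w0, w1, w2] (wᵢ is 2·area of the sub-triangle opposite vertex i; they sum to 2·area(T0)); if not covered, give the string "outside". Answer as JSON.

T0:
  2·area = 10
  edge (0, 8)→(6, 4): d=(6,-4) inclusive
  edge (6, 4)→(7, 5): d=(1,1) inclusive
  edge (7, 5)→(0, 8): d=(-7,3) inclusive
    (1,0)@(3, 1): e=[-30,0,40] → ·  [on edge]
    (2,1)@(5, 3): e=[-10,0,20] → ·  [on edge]
    (2,2)@(5, 5): e=[2,2,6] → █
    (3,2)@(7, 5): e=[10,0,0] → █  [on edge]
    (2,3)@(5, 7): e=[14,4,-8] → ·
    (3,3)@(7, 7): e=[22,2,-14] → ·
  covered (2 px):
    · · · ·
    · · · ·
    · · █ █
    · · · ·

Final: [2,6,2]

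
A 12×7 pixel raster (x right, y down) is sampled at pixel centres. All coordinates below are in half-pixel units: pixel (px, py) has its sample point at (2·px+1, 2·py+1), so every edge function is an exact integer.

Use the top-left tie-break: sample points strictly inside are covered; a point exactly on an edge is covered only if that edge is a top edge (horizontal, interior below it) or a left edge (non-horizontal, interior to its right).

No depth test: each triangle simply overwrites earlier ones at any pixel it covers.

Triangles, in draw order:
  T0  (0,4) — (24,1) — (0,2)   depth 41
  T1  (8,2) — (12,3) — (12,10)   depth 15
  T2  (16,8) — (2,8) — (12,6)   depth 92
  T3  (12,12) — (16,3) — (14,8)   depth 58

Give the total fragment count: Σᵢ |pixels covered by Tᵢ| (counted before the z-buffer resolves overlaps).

T0:
  2·area = 48  (B↔C swapped to make it positive)
  edge (0, 4)→(0, 2): d=(0,-2) top-left  bias=+0
  edge (0, 2)→(24, 1): d=(24,-1) top-left  bias=+0
  edge (24, 1)→(0, 4): d=(-24,3) right/bottom  bias=-1
    (0,1)@(1, 3): e=[2,25,21] → X
    (1,1)@(3, 3): e=[6,27,15] → X
    (2,1)@(5, 3): e=[10,29,9] → X
    (3,1)@(7, 3): e=[14,31,3] → X
    (4,1)@(9, 3): e=[18,33,-3] → .
    (0,2)@(1, 5): e=[2,73,-27] → .
    (1,2)@(3, 5): e=[6,75,-33] → .
    (2,2)@(5, 5): e=[10,77,-39] → .
    (3,2)@(7, 5): e=[14,79,-45] → .
  covered (4 px):
    . . . . . . . . . . . .
    X X X X . . . . . . . .
    . . . . . . . . . . . .
    . . . . . . . . . . . .
    . . . . . . . . . . . .
    . . . . . . . . . . . .
    . . . . . . . . . . . .
T1:
  2·area = 28
  edge (8, 2)→(12, 3): d=(4,1) right/bottom  bias=-1
  edge (12, 3)→(12, 10): d=(0,7) right/bottom  bias=-1
  edge (12, 10)→(8, 2): d=(-4,-8) top-left  bias=+0
    (4,1)@(9, 3): e=[3,21,4] → X
    (5,1)@(11, 3): e=[1,7,20] → X
    (6,1)@(13, 3): e=[-1,-7,36] → .
    (4,2)@(9, 5): e=[11,21,-4] → .
    (5,2)@(11, 5): e=[9,7,12] → X
    (6,2)@(13, 5): e=[7,-7,28] → .
    (5,3)@(11, 7): e=[17,7,4] → X
    (6,3)@(13, 7): e=[15,-7,20] → .
    (5,4)@(11, 9): e=[25,7,-4] → .
  covered (4 px):
    . . . . . . . . . . . .
    . . . . X X . . . . . .
    . . . . . X . . . . . .
    . . . . . X . . . . . .
    . . . . . . . . . . . .
    . . . . . . . . . . . .
    . . . . . . . . . . . .
T2:
  2·area = 28
  edge (16, 8)→(2, 8): d=(-14,0) right/bottom  bias=-1
  edge (2, 8)→(12, 6): d=(10,-2) top-left  bias=+0
  edge (12, 6)→(16, 8): d=(4,2) right/bottom  bias=-1
    (8,2)@(17, 5): e=[42,0,-14] → .  [on edge]
    (3,3)@(7, 7): e=[14,0,14] → X  [on edge]
    (4,3)@(9, 7): e=[14,4,10] → X
    (5,3)@(11, 7): e=[14,8,6] → X
    (6,3)@(13, 7): e=[14,12,2] → X
    (7,3)@(15, 7): e=[14,16,-2] → .
    (3,4)@(7, 9): e=[-14,20,22] → .
    (4,4)@(9, 9): e=[-14,24,18] → .
    (5,4)@(11, 9): e=[-14,28,14] → .
    (6,4)@(13, 9): e=[-14,32,10] → .
  covered (4 px):
    . . . . . . . . . . . .
    . . . . . . . . . . . .
    . . . . . . . . . . . .
    . . . X X X X . . . . .
    . . . . . . . . . . . .
    . . . . . . . . . . . .
    . . . . . . . . . . . .
T3:
  2·area = 2
  edge (12, 12)→(16, 3): d=(4,-9) top-left  bias=+0
  edge (16, 3)→(14, 8): d=(-2,5) right/bottom  bias=-1
  edge (14, 8)→(12, 12): d=(-2,4) right/bottom  bias=-1
  covered (0 px):
    . . . . . . . . . . . .
    . . . . . . . . . . . .
    . . . . . . . . . . . .
    . . . . . . . . . . . .
    . . . . . . . . . . . .
    . . . . . . . . . . . .
    . . . . . . . . . . . .

Final: 12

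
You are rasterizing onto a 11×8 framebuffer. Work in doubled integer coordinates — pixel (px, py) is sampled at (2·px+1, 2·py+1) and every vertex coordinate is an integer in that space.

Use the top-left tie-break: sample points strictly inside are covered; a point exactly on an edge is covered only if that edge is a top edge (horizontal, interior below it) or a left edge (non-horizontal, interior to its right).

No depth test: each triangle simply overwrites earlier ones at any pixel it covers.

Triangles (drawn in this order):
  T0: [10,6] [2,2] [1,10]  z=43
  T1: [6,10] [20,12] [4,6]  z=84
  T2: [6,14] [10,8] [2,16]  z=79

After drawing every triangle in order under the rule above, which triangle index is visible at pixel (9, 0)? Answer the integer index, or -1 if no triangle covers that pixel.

T0:
  2·area = 68  (B↔C swapped to make it positive)
  edge (10, 6)→(1, 10): d=(-9,4) right/bottom  bias=-1
  edge (1, 10)→(2, 2): d=(1,-8) top-left  bias=+0
  edge (2, 2)→(10, 6): d=(8,4) right/bottom  bias=-1
    (1,1)@(3, 3): e=[55,9,4] → #
    (2,1)@(5, 3): e=[47,25,-4] → ·
    (1,2)@(3, 5): e=[37,11,20] → #
    (2,2)@(5, 5): e=[29,27,12] → #
    (3,2)@(7, 5): e=[21,43,4] → #
    (4,2)@(9, 5): e=[13,59,-4] → ·
    (1,3)@(3, 7): e=[19,13,36] → #
    (4,3)@(9, 7): e=[-5,61,12] → ·
    (1,4)@(3, 9): e=[1,15,52] → #
    (2,4)@(5, 9): e=[-7,31,44] → ·
    (3,4)@(7, 9): e=[-15,47,36] → ·
    (1,5)@(3, 11): e=[-17,17,68] → ·
  covered (8 px):
    · · · · · · · · · · ·
    · # · · · · · · · · ·
    · # # # · · · · · · ·
    · # # # · · · · · · ·
    · # · · · · · · · · ·
    · · · · · · · · · · ·
    · · · · · · · · · · ·
    · · · · · · · · · · ·
T1:
  2·area = 52  (B↔C swapped to make it positive)
  edge (6, 10)→(4, 6): d=(-2,-4) top-left  bias=+0
  edge (4, 6)→(20, 12): d=(16,6) right/bottom  bias=-1
  edge (20, 12)→(6, 10): d=(-14,-2) top-left  bias=+0
    (2,3)@(5, 7): e=[2,10,40] → #
    (3,3)@(7, 7): e=[10,-2,44] → ·
    (2,4)@(5, 9): e=[-2,42,12] → ·
    (3,4)@(7, 9): e=[6,30,16] → #
    (4,4)@(9, 9): e=[14,18,20] → #
    (5,4)@(11, 9): e=[22,6,24] → #
    (6,4)@(13, 9): e=[30,-6,28] → ·
    (3,5)@(7, 11): e=[2,62,-12] → ·
    (4,5)@(9, 11): e=[10,50,-8] → ·
    (5,5)@(11, 11): e=[18,38,-4] → ·
    (6,5)@(13, 11): e=[26,26,0] → #  [on edge]
    (7,5)@(15, 11): e=[34,14,4] → #
  covered (7 px):
    · · · · · · · · · · ·
    · · · · · · · · · · ·
    · · · · · · · · · · ·
    · · # · · · · · · · ·
    · · · # # # · · · · ·
    · · · · · · # # # · ·
    · · · · · · · · · · ·
    · · · · · · · · · · ·
T2:
  2·area = 16  (B↔C swapped to make it positive)
  edge (6, 14)→(2, 16): d=(-4,2) right/bottom  bias=-1
  edge (2, 16)→(10, 8): d=(8,-8) top-left  bias=+0
  edge (10, 8)→(6, 14): d=(-4,6) right/bottom  bias=-1
    (8,0)@(17, 1): e=[30,0,-14] → ·  [on edge]
    (7,1)@(15, 3): e=[26,0,-10] → ·  [on edge]
    (6,2)@(13, 5): e=[22,0,-6] → ·  [on edge]
    (5,3)@(11, 7): e=[18,0,-2] → ·  [on edge]
    (4,4)@(9, 9): e=[14,0,2] → #  [on edge]
    (5,4)@(11, 9): e=[10,16,-10] → ·
    (3,5)@(7, 11): e=[10,0,6] → #  [on edge]
    (4,5)@(9, 11): e=[6,16,-6] → ·
    (2,6)@(5, 13): e=[6,0,10] → #  [on edge]
    (3,6)@(7, 13): e=[2,16,-2] → ·
    (1,7)@(3, 15): e=[2,0,14] → #  [on edge]
    (2,7)@(5, 15): e=[-2,16,2] → ·
  covered (4 px):
    · · · · · · · · · · ·
    · · · · · · · · · · ·
    · · · · · · · · · · ·
    · · · · · · · · · · ·
    · · · · # · · · · · ·
    · · · # · · · · · · ·
    · · # · · · · · · · ·
    · # · · · · · · · · ·

Z-buffer (winner per pixel, '.' = empty):
  . . . . . . . . . . .
  . 0 . . . . . . . . .
  . 0 0 0 . . . . . . .
  . 0 1 0 . . . . . . .
  . 0 . 1 2 1 . . . . .
  . . . 2 . . 1 1 1 . .
  . . 2 . . . . . . . .
  . 2 . . . . . . . . .

Answer: -1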